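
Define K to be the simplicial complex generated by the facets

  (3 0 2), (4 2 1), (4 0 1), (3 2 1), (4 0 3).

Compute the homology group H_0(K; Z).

Order the vertices as 0 < 1 < 2 < 3 < 4. Listing each simplex with vertices in this order, K has dimension 2 with simplices:

  0-simplices (5): [0], [1], [2], [3], [4]
  1-simplices (10): [0,1], [0,2], [0,3], [0,4], [1,2], [1,3], [1,4], [2,3], [2,4], [3,4]
  2-simplices (5): [0,1,4], [0,2,3], [0,3,4], [1,2,3], [1,2,4]

giving chain groups C_0 ≅ Z^5, C_1 ≅ Z^10, C_2 ≅ Z^5.

Boundary ∂_1: C_1 → C_0 sends each edge [p,q] (with p < q) to q − p.
The 5×10 boundary matrix has rank 4 and Smith normal form diag(1,1,1,1).

Boundary ∂_2: C_2 → C_1 acts by ∂[p,q,r] = [q,r] − [p,r] + [p,q]. For instance
  ∂[0,3,4] = [3,4] − [0,4] + [0,3],
  ∂[0,2,3] = [2,3] − [0,3] + [0,2].
The resulting 10×5 matrix has rank 5, and its Smith normal form has invariant factors (1,1,1,1,1).

Reading off H_k = ker ∂_k / im ∂_{k+1}:

  H_0: rank C_0 − rank ∂_1 = 5 − 4 = 1, and the invariant factors of ∂_1 are all 1, so H_0 = Z.

(K is a triangulation of the Möbius band.)

H_0 ≅ Z.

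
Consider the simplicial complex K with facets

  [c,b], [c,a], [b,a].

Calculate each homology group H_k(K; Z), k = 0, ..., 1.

H_0 ≅ Z,  H_1 ≅ Z.

Take the total order a < b < c on the vertex set. Then K (dimension 1) consists of the simplices:

  0-simplices (3): a, b, c
  1-simplices (3): ab, ac, bc

Hence C_0 ≅ Z^3, C_1 ≅ Z^3.

The boundary map ∂_1: C_1 → C_0 sends each edge [p,q] (with p < q) to q − p.
The resulting 3×3 matrix has rank 2, and its Smith normal form has invariant factors (1,1).

From H_k ≅ ker(∂_k) / im(∂_{k+1}) we obtain:

  H_0: rank C_0 − rank ∂_1 = 3 − 2 = 1, and the invariant factors of ∂_1 are all 1, so H_0 ≅ Z.
  H_1: rank ker ∂_1 − rank ∂_2 = (3 − 2) − 0 = 1, and there is no ∂_2, so H_1 ≅ Z.

As a check, the Euler characteristic is 3 − 3 = 0, which agrees with 1 − 1 = 0.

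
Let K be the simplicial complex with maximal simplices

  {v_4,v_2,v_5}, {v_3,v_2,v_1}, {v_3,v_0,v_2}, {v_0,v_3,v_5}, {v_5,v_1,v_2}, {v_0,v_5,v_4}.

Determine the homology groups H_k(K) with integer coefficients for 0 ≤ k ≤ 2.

Order the vertices as v_0 < v_1 < v_2 < v_3 < v_4 < v_5. Listing each simplex with vertices in this order, K has dimension 2 with simplices:

  0-simplices (6): [v_0], [v_1], [v_2], [v_3], [v_4], [v_5]
  1-simplices (12): [v_0,v_2], [v_0,v_3], [v_0,v_4], [v_0,v_5], [v_1,v_2], [v_1,v_3], [v_1,v_5], [v_2,v_3], [v_2,v_4], [v_2,v_5], [v_3,v_5], [v_4,v_5]
  2-simplices (6): [v_0,v_2,v_3], [v_0,v_3,v_5], [v_0,v_4,v_5], [v_1,v_2,v_3], [v_1,v_2,v_5], [v_2,v_4,v_5]

Hence C_0 ≅ Z^6, C_1 ≅ Z^12, C_2 ≅ Z^6.

The boundary map ∂_1: C_1 → C_0 maps an edge to its endpoints' difference, ∂[p,q] = q − p. For instance
  ∂[v_1,v_5] = [v_5] − [v_1].
The 6×12 boundary matrix has rank 5 and Smith normal form diag(1,1,1,1,1).

∂_2: C_2 → C_1 maps a triangle to the signed sum of its edges. For instance
  ∂[v_0,v_4,v_5] = [v_4,v_5] − [v_0,v_5] + [v_0,v_4],
  ∂[v_0,v_2,v_3] = [v_2,v_3] − [v_0,v_3] + [v_0,v_2].
This gives a 12×6 integer matrix of rank 6; reducing to Smith normal form yields diagonal entries (1,1,1,1,1,1).

Computing H_k = (kernel of ∂_k) / (image of ∂_{k+1}):

  H_0: rank C_0 − rank ∂_1 = 6 − 5 = 1, and the invariant factors of ∂_1 are all 1, so H_0 = Z.
  H_1: rank ker ∂_1 − rank ∂_2 = (12 − 5) − 6 = 1, and the invariant factors of ∂_2 are all 1, so H_1 = Z.
  H_2: rank ker ∂_2 − rank ∂_3 = (6 − 6) − 0 = 0, and there is no ∂_3, so H_2 = 0.

As a check, the Euler characteristic is 6 − 12 + 6 = 0, which agrees with 1 − 1 + 0 = 0.

H_0 = Z,  H_1 = Z,  H_2 = 0.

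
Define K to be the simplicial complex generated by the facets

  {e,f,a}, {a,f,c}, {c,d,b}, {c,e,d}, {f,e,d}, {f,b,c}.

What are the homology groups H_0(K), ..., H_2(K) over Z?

Order the vertices as a < b < c < d < e < f. Listing each simplex with vertices in this order, K has dimension 2 with simplices:

  0-simplices (6): a, b, c, d, e, f
  1-simplices (12): ac, ae, af, bc, bd, bf, cd, ce, cf, de, df, ef
  2-simplices (6): acf, aef, bcd, bcf, cde, def

giving chain groups C_0 ≅ Z^6, C_1 ≅ Z^12, C_2 ≅ Z^6.

Boundary ∂_1: C_1 → C_0 sends each edge [p,q] (with p < q) to q − p.
As a 6×12 matrix over Z this has rank 5, with invariant factors (1,1,1,1,1).

∂_2: C_2 → C_1 sends each 2-simplex [p,q,r] to [q,r] − [p,r] + [p,q]. For instance
  ∂bcd = cd − bd + bc,
  ∂acf = cf − af + ac.
The 12×6 boundary matrix has rank 6 and Smith normal form diag(1,1,1,1,1,1).

From H_k ≅ ker(∂_k) / im(∂_{k+1}) we obtain:

  H_0: rank C_0 − rank ∂_1 = 6 − 5 = 1, and the invariant factors of ∂_1 are all 1, so H_0 = Z.
  H_1: rank ker ∂_1 − rank ∂_2 = (12 − 5) − 6 = 1, and the invariant factors of ∂_2 are all 1, so H_1 = Z.
  H_2: rank ker ∂_2 − rank ∂_3 = (6 − 6) − 0 = 0, and there is no ∂_3, so H_2 = 0.

H_0 ≅ Z,  H_1 ≅ Z,  H_2 = 0.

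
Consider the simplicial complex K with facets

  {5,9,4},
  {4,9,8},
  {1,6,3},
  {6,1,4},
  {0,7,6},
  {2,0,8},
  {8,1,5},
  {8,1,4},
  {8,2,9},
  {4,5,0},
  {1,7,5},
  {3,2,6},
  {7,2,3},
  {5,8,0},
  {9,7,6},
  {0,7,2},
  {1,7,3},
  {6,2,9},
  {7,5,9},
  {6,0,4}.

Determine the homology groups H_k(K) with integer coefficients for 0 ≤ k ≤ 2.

K has 10 vertices, 30 edges, 20 triangles.
rank ∂_0 = 0, rank ∂_1 = 9 ⇒ b_0 = 10 − 0 − 9 = 1; all invariant factors of ∂_1 are 1 so no torsion. So H_0 = Z.
rank ∂_1 = 9, rank ∂_2 = 20 ⇒ b_1 = 30 − 9 − 20 = 1; ∂_2 has invariant factor(s) [2] giving torsion. So H_1 = Z ⊕ Z/2Z.
rank ∂_2 = 20, rank ∂_3 = 0 ⇒ b_2 = 20 − 20 − 0 = 0. So H_2 = 0.

H_0 ≅ Z,  H_1 ≅ Z ⊕ Z/2Z,  H_2 = 0.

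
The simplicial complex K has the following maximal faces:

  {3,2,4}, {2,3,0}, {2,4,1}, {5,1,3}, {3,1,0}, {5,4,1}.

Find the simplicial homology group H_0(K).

We work with the vertex ordering 0 < 1 < 2 < 3 < 4 < 5. The simplices of K, each written with vertices in increasing order, are:

  0-simplices (6): [0], [1], [2], [3], [4], [5]
  1-simplices (12): [0,1], [0,2], [0,3], [1,2], [1,3], [1,4], [1,5], [2,3], [2,4], [3,4], [3,5], [4,5]
  2-simplices (6): [0,1,3], [0,2,3], [1,2,4], [1,3,5], [1,4,5], [2,3,4]

giving chain groups C_0 ≅ Z^6, C_1 ≅ Z^12, C_2 ≅ Z^6.

∂_1: C_1 → C_0 sends each edge [p,q] (with p < q) to q − p.
This gives a 6×12 integer matrix of rank 5; reducing to Smith normal form yields diagonal entries (1,1,1,1,1).

∂_2: C_2 → C_1 maps a triangle to the signed sum of its edges. For instance
  ∂[1,2,4] = [2,4] − [1,4] + [1,2],
  ∂[2,3,4] = [3,4] − [2,4] + [2,3].
The 12×6 boundary matrix has rank 6 and Smith normal form diag(1,1,1,1,1,1).

From H_k ≅ ker(∂_k) / im(∂_{k+1}) we obtain:

  H_0: rank C_0 − rank ∂_1 = 6 − 5 = 1, and the invariant factors of ∂_1 are all 1, so H_0 ≅ Z.

(K is a triangulation of the cylinder S^1 x I.)

H_0 ≅ Z.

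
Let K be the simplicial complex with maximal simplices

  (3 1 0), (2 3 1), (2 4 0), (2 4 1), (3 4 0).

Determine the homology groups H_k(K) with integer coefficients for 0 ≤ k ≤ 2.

Fix the vertex order 0 < 1 < 2 < 3 < 4 and write every simplex with vertices in increasing order. Then dim K = 2 and the simplices of K are:

  0-simplices (5): [0], [1], [2], [3], [4]
  1-simplices (10): [0,1], [0,2], [0,3], [0,4], [1,2], [1,3], [1,4], [2,3], [2,4], [3,4]
  2-simplices (5): [0,1,3], [0,2,4], [0,3,4], [1,2,3], [1,2,4]

giving chain groups C_0 ≅ Z^5, C_1 ≅ Z^10, C_2 ≅ Z^5.

Boundary ∂_1: C_1 → C_0 is given by ∂[p,q] = [q] − [p].
The resulting 5×10 matrix has rank 4, and its Smith normal form has invariant factors (1,1,1,1).

Boundary ∂_2: C_2 → C_1 sends each 2-simplex [p,q,r] to [q,r] − [p,r] + [p,q]. For instance
  ∂[0,3,4] = [3,4] − [0,4] + [0,3],
  ∂[0,1,3] = [1,3] − [0,3] + [0,1].
The resulting 10×5 matrix has rank 5, and its Smith normal form has invariant factors (1,1,1,1,1).

Computing H_k = (kernel of ∂_k) / (image of ∂_{k+1}):

  H_0: rank C_0 − rank ∂_1 = 5 − 4 = 1, and the invariant factors of ∂_1 are all 1, so H_0 ≅ Z.
  H_1: rank ker ∂_1 − rank ∂_2 = (10 − 4) − 5 = 1, and the invariant factors of ∂_2 are all 1, so H_1 ≅ Z.
  H_2: rank ker ∂_2 − rank ∂_3 = (5 − 5) − 0 = 0, and there is no ∂_3, so H_2 ≅ 0.

As a check, the Euler characteristic is 5 − 10 + 5 = 0, which agrees with 1 − 1 + 0 = 0.
(K is a triangulation of the Möbius band.)

H_0 = Z,  H_1 = Z,  H_2 = 0.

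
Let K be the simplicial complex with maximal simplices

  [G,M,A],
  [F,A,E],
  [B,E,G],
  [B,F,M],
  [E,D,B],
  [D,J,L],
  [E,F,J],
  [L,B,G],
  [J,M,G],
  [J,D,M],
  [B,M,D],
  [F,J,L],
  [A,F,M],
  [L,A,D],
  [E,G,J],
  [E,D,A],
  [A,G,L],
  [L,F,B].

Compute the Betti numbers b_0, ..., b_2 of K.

We work with the vertex ordering A < B < D < E < F < G < J < L < M. The simplices of K, each written with vertices in increasing order, are:

  0-simplices (9): A, B, D, E, F, G, J, L, M
  1-simplices (27): AD, AE, AF, AG, AL, AM, BD, BE, BF, BG, BL, BM, DE, DJ, DL, DM, EF, EG, EJ, FJ, FL, FM, GJ, GL, GM, JL, JM
  2-simplices (18): ADE, ADL, AEF, AFM, AGL, AGM, BDE, BDM, BEG, BFL, BFM, BGL, DJL, DJM, EFJ, EGJ, FJL, GJM

Hence C_0 ≅ Z^9, C_1 ≅ Z^27, C_2 ≅ Z^18.

The boundary map ∂_1: C_1 → C_0 sends each edge [p,q] (with p < q) to q − p. For instance
  ∂FM = M − F.
The resulting 9×27 matrix has rank 8, and its Smith normal form has invariant factors (1,1,1,1,1,1,1,1).

∂_2: C_2 → C_1 maps a triangle to the signed sum of its edges. For instance
  ∂BFM = FM − BM + BF,
  ∂BDM = DM − BM + BD.
The 27×18 boundary matrix has rank 17 and Smith normal form diag(1,1,1,1,1,1,1,1,1,1,1,1,1,1,1,1,1).

Reading off H_k = ker ∂_k / im ∂_{k+1}:

  H_0: rank C_0 − rank ∂_1 = 9 − 8 = 1, and the invariant factors of ∂_1 are all 1, so H_0 = Z.
  H_1: rank ker ∂_1 − rank ∂_2 = (27 − 8) − 17 = 2, and the invariant factors of ∂_2 are all 1, so H_1 = Z^2.
  H_2: rank ker ∂_2 − rank ∂_3 = (18 − 17) − 0 = 1, and there is no ∂_3, so H_2 = Z.

As a check, the Euler characteristic is 9 − 27 + 18 = 0, which agrees with 1 − 2 + 1 = 0.

Hence the Betti numbers are b_0 = 1, b_1 = 2, b_2 = 1.

b_0 = 1, b_1 = 2, b_2 = 1.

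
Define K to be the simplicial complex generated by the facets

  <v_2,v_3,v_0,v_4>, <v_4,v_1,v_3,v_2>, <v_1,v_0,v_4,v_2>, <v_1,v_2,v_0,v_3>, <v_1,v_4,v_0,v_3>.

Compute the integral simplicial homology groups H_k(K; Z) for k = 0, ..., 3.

H_0 ≅ Z,  H_1 = 0,  H_2 = 0,  H_3 ≅ Z.

We work with the vertex ordering v_0 < v_1 < v_2 < v_3 < v_4. The simplices of K, each written with vertices in increasing order, are:

  0-simplices (5): [v_0], [v_1], [v_2], [v_3], [v_4]
  1-simplices (10): [v_0,v_1], [v_0,v_2], [v_0,v_3], [v_0,v_4], [v_1,v_2], [v_1,v_3], [v_1,v_4], [v_2,v_3], [v_2,v_4], [v_3,v_4]
  2-simplices (10): [v_0,v_1,v_2], [v_0,v_1,v_3], [v_0,v_1,v_4], [v_0,v_2,v_3], [v_0,v_2,v_4], [v_0,v_3,v_4], [v_1,v_2,v_3], [v_1,v_2,v_4], [v_1,v_3,v_4], [v_2,v_3,v_4]
  3-simplices (5): [v_0,v_1,v_2,v_3], [v_0,v_1,v_2,v_4], [v_0,v_1,v_3,v_4], [v_0,v_2,v_3,v_4], [v_1,v_2,v_3,v_4]

giving chain groups C_0 ≅ Z^5, C_1 ≅ Z^10, C_2 ≅ Z^10, C_3 ≅ Z^5.

Boundary ∂_1: C_1 → C_0 is given by ∂[p,q] = [q] − [p]. For instance
  ∂[v_0,v_1] = [v_1] − [v_0].
The 5×10 boundary matrix has rank 4 and Smith normal form diag(1,1,1,1).

The boundary map ∂_2: C_2 → C_1 acts by ∂[p,q,r] = [q,r] − [p,r] + [p,q]. For instance
  ∂[v_2,v_3,v_4] = [v_3,v_4] − [v_2,v_4] + [v_2,v_3],
  ∂[v_0,v_1,v_2] = [v_1,v_2] − [v_0,v_2] + [v_0,v_1].
The resulting 10×10 matrix has rank 6, and its Smith normal form has invariant factors (1,1,1,1,1,1).

Boundary ∂_3: C_3 → C_2 sends each 3-simplex σ to the alternating sum Σ_i (−1)^i (σ with its i-th vertex removed). For instance
  ∂[v_1,v_2,v_3,v_4] = [v_2,v_3,v_4] − [v_1,v_3,v_4] + [v_1,v_2,v_4] − [v_1,v_2,v_3],
  ∂[v_0,v_1,v_3,v_4] = [v_1,v_3,v_4] − [v_0,v_3,v_4] + [v_0,v_1,v_4] − [v_0,v_1,v_3].
As a 10×5 matrix over Z this has rank 4, with invariant factors (1,1,1,1).

From H_k ≅ ker(∂_k) / im(∂_{k+1}) we obtain:

  H_0: rank C_0 − rank ∂_1 = 5 − 4 = 1, and the invariant factors of ∂_1 are all 1, so H_0 ≅ Z.
  H_1: rank ker ∂_1 − rank ∂_2 = (10 − 4) − 6 = 0, and the invariant factors of ∂_2 are all 1, so H_1 ≅ 0.
  H_2: rank ker ∂_2 − rank ∂_3 = (10 − 6) − 4 = 0, and the invariant factors of ∂_3 are all 1, so H_2 ≅ 0.
  H_3: rank ker ∂_3 − rank ∂_4 = (5 − 4) − 0 = 1, and there is no ∂_4, so H_3 ≅ Z.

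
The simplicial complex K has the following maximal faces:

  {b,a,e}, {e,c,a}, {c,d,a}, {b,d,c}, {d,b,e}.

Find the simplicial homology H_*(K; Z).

H_0 ≅ Z,  H_1 ≅ Z,  H_2 = 0.

Fix the vertex order a < b < c < d < e and write every simplex with vertices in increasing order. Then dim K = 2 and the simplices of K are:

  0-simplices (5): a, b, c, d, e
  1-simplices (10): ab, ac, ad, ae, bc, bd, be, cd, ce, de
  2-simplices (5): abe, acd, ace, bcd, bde

Hence C_0 ≅ Z^5, C_1 ≅ Z^10, C_2 ≅ Z^5.

Boundary ∂_1: C_1 → C_0 is given by ∂[p,q] = [q] − [p].
The resulting 5×10 matrix has rank 4, and its Smith normal form has invariant factors (1,1,1,1).

The boundary map ∂_2: C_2 → C_1 sends each 2-simplex [p,q,r] to [q,r] − [p,r] + [p,q]. For instance
  ∂ace = ce − ae + ac,
  ∂bcd = cd − bd + bc.
This gives a 10×5 integer matrix of rank 5; reducing to Smith normal form yields diagonal entries (1,1,1,1,1).

Now H_k = ker ∂_k / im ∂_{k+1}, so:

  H_0: rank C_0 − rank ∂_1 = 5 − 4 = 1, and the invariant factors of ∂_1 are all 1, so H_0 = Z.
  H_1: rank ker ∂_1 − rank ∂_2 = (10 − 4) − 5 = 1, and the invariant factors of ∂_2 are all 1, so H_1 = Z.
  H_2: rank ker ∂_2 − rank ∂_3 = (5 − 5) − 0 = 0, and there is no ∂_3, so H_2 = 0.

As a check, the Euler characteristic is 5 − 10 + 5 = 0, which agrees with 1 − 1 + 0 = 0.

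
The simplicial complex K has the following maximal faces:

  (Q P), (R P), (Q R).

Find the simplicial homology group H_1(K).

H_1 = Z.

We work with the vertex ordering P < Q < R. The simplices of K, each written with vertices in increasing order, are:

  0-simplices (3): P, Q, R
  1-simplices (3): PQ, PR, QR

Hence C_0 ≅ Z^3, C_1 ≅ Z^3.

∂_1: C_1 → C_0 sends each edge [p,q] (with p < q) to q − p. For instance
  ∂PQ = Q − P.
This gives a 3×3 integer matrix of rank 2; reducing to Smith normal form yields diagonal entries (1,1).

From H_k ≅ ker(∂_k) / im(∂_{k+1}) we obtain:

  H_1: rank ker ∂_1 − rank ∂_2 = (3 − 2) − 0 = 1, and there is no ∂_2, so H_1 = Z.

(K is a triangulation of the circle S^1.)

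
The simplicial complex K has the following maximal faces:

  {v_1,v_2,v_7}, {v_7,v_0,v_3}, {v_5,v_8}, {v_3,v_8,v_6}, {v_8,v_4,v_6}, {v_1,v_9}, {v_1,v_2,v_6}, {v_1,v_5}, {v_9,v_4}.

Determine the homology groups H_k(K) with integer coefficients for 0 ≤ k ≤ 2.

Take the total order v_0 < v_1 < v_2 < v_3 < v_4 < v_5 < v_6 < v_7 < v_8 < v_9 on the vertex set. Then K (dimension 2) consists of the simplices:

  0-simplices (10): [v_0], [v_1], [v_2], [v_3], [v_4], [v_5], [v_6], [v_7], [v_8], [v_9]
  1-simplices (17): (17 of them)
  2-simplices (5): [v_0,v_3,v_7], [v_1,v_2,v_6], [v_1,v_2,v_7], [v_3,v_6,v_8], [v_4,v_6,v_8]

so the chain groups are C_0 ≅ Z^10, C_1 ≅ Z^17, C_2 ≅ Z^5.

Boundary ∂_1: C_1 → C_0 is given by ∂[p,q] = [q] − [p]. For instance
  ∂[v_1,v_2] = [v_2] − [v_1].
The 10×17 boundary matrix has rank 9 and Smith normal form diag(1,1,1,1,1,1,1,1,1).

The boundary map ∂_2: C_2 → C_1 acts by ∂[p,q,r] = [q,r] − [p,r] + [p,q]. For instance
  ∂[v_3,v_6,v_8] = [v_6,v_8] − [v_3,v_8] + [v_3,v_6],
  ∂[v_4,v_6,v_8] = [v_6,v_8] − [v_4,v_8] + [v_4,v_6].
As a 17×5 matrix over Z this has rank 5, with invariant factors (1,1,1,1,1).

From H_k ≅ ker(∂_k) / im(∂_{k+1}) we obtain:

  H_0: rank C_0 − rank ∂_1 = 10 − 9 = 1, and the invariant factors of ∂_1 are all 1, so H_0 = Z.
  H_1: rank ker ∂_1 − rank ∂_2 = (17 − 9) − 5 = 3, and the invariant factors of ∂_2 are all 1, so H_1 = Z^3.
  H_2: rank ker ∂_2 − rank ∂_3 = (5 − 5) − 0 = 0, and there is no ∂_3, so H_2 = 0.

H_0 = Z,  H_1 = Z^3,  H_2 = 0.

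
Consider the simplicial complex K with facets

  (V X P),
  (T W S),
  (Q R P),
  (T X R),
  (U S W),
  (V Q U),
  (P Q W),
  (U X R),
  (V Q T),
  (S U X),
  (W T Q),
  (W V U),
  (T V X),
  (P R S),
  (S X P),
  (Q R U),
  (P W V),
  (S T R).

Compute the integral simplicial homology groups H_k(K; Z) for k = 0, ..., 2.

H_0 = Z,  H_1 = Z ⊕ Z/2,  H_2 = 0.

We work with the vertex ordering P < Q < R < S < T < U < V < W < X. The simplices of K, each written with vertices in increasing order, are:

  0-simplices (9): P, Q, R, S, T, U, V, W, X
  1-simplices (27): PQ, PR, PS, PV, PW, PX, QR, QT, QU, QV, QW, RS, RT, RU, RX, ST, SU, SW, SX, TV, TW, TX, UV, UW, UX, VW, VX
  2-simplices (18): PQR, PQW, PRS, PSX, PVW, PVX, QRU, QTV, QTW, QUV, RST, RTX, RUX, STW, SUW, SUX, TVX, UVW

so the chain groups are C_0 ≅ Z^9, C_1 ≅ Z^27, C_2 ≅ Z^18.

∂_1: C_1 → C_0 maps an edge to its endpoints' difference, ∂[p,q] = q − p. For instance
  ∂TW = W − T.
As a 9×27 matrix over Z this has rank 8, with invariant factors (1,1,1,1,1,1,1,1).

Boundary ∂_2: C_2 → C_1 maps a triangle to the signed sum of its edges. For instance
  ∂TVX = VX − TX + TV,
  ∂PQW = QW − PW + PQ.
The resulting 27×18 matrix has rank 18, and its Smith normal form has invariant factors (1,1,1,1,1,1,1,1,1,1,1,1,1,1,1,1,1,2).

Now H_k = ker ∂_k / im ∂_{k+1}, so:

  H_0: rank C_0 − rank ∂_1 = 9 − 8 = 1, and the invariant factors of ∂_1 are all 1, so H_0 = Z.
  H_1: rank ker ∂_1 − rank ∂_2 = (27 − 8) − 18 = 1, and ∂_2 has invariant factor 2 > 1, so H_1 = Z ⊕ Z/2.
  H_2: rank ker ∂_2 − rank ∂_3 = (18 − 18) − 0 = 0, and there is no ∂_3, so H_2 = 0.

(K is a triangulation of the Klein bottle.)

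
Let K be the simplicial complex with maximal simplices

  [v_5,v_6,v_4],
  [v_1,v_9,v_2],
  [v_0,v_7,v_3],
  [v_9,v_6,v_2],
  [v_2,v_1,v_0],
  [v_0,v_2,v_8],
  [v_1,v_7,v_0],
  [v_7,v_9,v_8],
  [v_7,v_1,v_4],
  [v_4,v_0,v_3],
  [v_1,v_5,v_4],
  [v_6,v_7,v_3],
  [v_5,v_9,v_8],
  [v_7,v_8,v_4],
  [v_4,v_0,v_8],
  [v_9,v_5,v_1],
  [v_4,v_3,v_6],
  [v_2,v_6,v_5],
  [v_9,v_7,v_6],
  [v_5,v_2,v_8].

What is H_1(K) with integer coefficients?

H_1 = Z × Z/2.

We work with the vertex ordering v_0 < v_1 < v_2 < v_3 < v_4 < v_5 < v_6 < v_7 < v_8 < v_9. The simplices of K, each written with vertices in increasing order, are:

  0-simplices (10): [v_0], [v_1], [v_2], [v_3], [v_4], [v_5], [v_6], [v_7], [v_8], [v_9]
  1-simplices (30): (30 of them)
  2-simplices (20): (20 of them)

so the chain groups are C_0 ≅ Z^10, C_1 ≅ Z^30, C_2 ≅ Z^20.

Boundary ∂_1: C_1 → C_0 sends each edge [p,q] (with p < q) to q − p. For instance
  ∂[v_2,v_5] = [v_5] − [v_2].
The 10×30 boundary matrix has rank 9 and Smith normal form diag(1,1,1,1,1,1,1,1,1).

Boundary ∂_2: C_2 → C_1 sends each 2-simplex [p,q,r] to [q,r] − [p,r] + [p,q]. For instance
  ∂[v_6,v_7,v_9] = [v_7,v_9] − [v_6,v_9] + [v_6,v_7],
  ∂[v_1,v_2,v_9] = [v_2,v_9] − [v_1,v_9] + [v_1,v_2].
The resulting 30×20 matrix has rank 20, and its Smith normal form has invariant factors (1,1,1,1,1,1,1,1,1,1,1,1,1,1,1,1,1,1,1,2).

Now H_k = ker ∂_k / im ∂_{k+1}, so:

  H_1: rank ker ∂_1 − rank ∂_2 = (30 − 9) − 20 = 1, and ∂_2 has invariant factor 2 > 1, so H_1 = Z × Z/2.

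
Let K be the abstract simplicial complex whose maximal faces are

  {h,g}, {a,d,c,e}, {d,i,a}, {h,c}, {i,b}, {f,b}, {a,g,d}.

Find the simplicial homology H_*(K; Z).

Fix the vertex order a < b < c < d < e < f < g < h < i and write every simplex with vertices in increasing order. Then dim K = 3 and the simplices of K are:

  0-simplices (9): a, b, c, d, e, f, g, h, i
  1-simplices (14): ac, ad, ae, ag, ai, bf, bi, cd, ce, ch, de, dg, di, gh
  2-simplices (6): acd, ace, ade, adg, adi, cde
  3-simplices (1): acde

giving chain groups C_0 ≅ Z^9, C_1 ≅ Z^14, C_2 ≅ Z^6, C_3 ≅ Z^1.

The boundary map ∂_1: C_1 → C_0 is given by ∂[p,q] = [q] − [p]. For instance
  ∂gh = h − g.
The resulting 9×14 matrix has rank 8, and its Smith normal form has invariant factors (1,1,1,1,1,1,1,1).

Boundary ∂_2: C_2 → C_1 maps a triangle to the signed sum of its edges. For instance
  ∂ade = de − ae + ad,
  ∂adi = di − ai + ad.
The resulting 14×6 matrix has rank 5, and its Smith normal form has invariant factors (1,1,1,1,1).

∂_3: C_3 → C_2 sends each 3-simplex σ to the alternating sum Σ_i (−1)^i (σ with its i-th vertex removed). For instance
  ∂acde = cde − ade + ace − acd.
This gives a 6×1 integer matrix of rank 1; reducing to Smith normal form yields diagonal entries (1).

Now H_k = ker ∂_k / im ∂_{k+1}, so:

  H_0: rank C_0 − rank ∂_1 = 9 − 8 = 1, and the invariant factors of ∂_1 are all 1, so H_0 ≅ Z.
  H_1: rank ker ∂_1 − rank ∂_2 = (14 − 8) − 5 = 1, and the invariant factors of ∂_2 are all 1, so H_1 ≅ Z.
  H_2: rank ker ∂_2 − rank ∂_3 = (6 − 5) − 1 = 0, and the invariant factors of ∂_3 are all 1, so H_2 ≅ 0.
  H_3: rank ker ∂_3 − rank ∂_4 = (1 − 1) − 0 = 0, and there is no ∂_4, so H_3 ≅ 0.

As a check, the Euler characteristic is 9 − 14 + 6 − 1 = 0, which agrees with 1 − 1 + 0 − 0 = 0.

H_0 = Z,  H_1 = Z,  H_2 = 0,  H_3 = 0.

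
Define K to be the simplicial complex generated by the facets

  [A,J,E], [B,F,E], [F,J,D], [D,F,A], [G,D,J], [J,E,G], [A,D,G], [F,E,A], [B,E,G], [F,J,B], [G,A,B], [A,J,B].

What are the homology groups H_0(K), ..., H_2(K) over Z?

Order the vertices as A < B < D < E < F < G < J. Listing each simplex with vertices in this order, K has dimension 2 with simplices:

  0-simplices (7): A, B, D, E, F, G, J
  1-simplices (18): AB, AD, AE, AF, AG, AJ, BE, BF, BG, BJ, DF, DG, DJ, EF, EG, EJ, FJ, GJ
  2-simplices (12): ABG, ABJ, ADF, ADG, AEF, AEJ, BEF, BEG, BFJ, DFJ, DGJ, EGJ

Hence C_0 ≅ Z^7, C_1 ≅ Z^18, C_2 ≅ Z^12.

∂_1: C_1 → C_0 maps an edge to its endpoints' difference, ∂[p,q] = q − p. For instance
  ∂DG = G − D.
The 7×18 boundary matrix has rank 6 and Smith normal form diag(1,1,1,1,1,1).

Boundary ∂_2: C_2 → C_1 maps a triangle to the signed sum of its edges. For instance
  ∂DGJ = GJ − DJ + DG,
  ∂BEF = EF − BF + BE.
The resulting 18×12 matrix has rank 12, and its Smith normal form has invariant factors (1,1,1,1,1,1,1,1,1,1,1,2).

From H_k ≅ ker(∂_k) / im(∂_{k+1}) we obtain:

  H_0: rank C_0 − rank ∂_1 = 7 − 6 = 1, and the invariant factors of ∂_1 are all 1, so H_0 ≅ Z.
  H_1: rank ker ∂_1 − rank ∂_2 = (18 − 6) − 12 = 0, and ∂_2 has invariant factor 2 > 1, so H_1 ≅ Z/2.
  H_2: rank ker ∂_2 − rank ∂_3 = (12 − 12) − 0 = 0, and there is no ∂_3, so H_2 ≅ 0.

As a check, the Euler characteristic is 7 − 18 + 12 = 1, which agrees with 1 − 0 + 0 = 1.

H_0 = Z,  H_1 = Z/2,  H_2 = 0.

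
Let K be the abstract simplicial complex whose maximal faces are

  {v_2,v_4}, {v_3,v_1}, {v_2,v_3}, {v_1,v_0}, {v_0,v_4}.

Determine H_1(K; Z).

Order the vertices as v_0 < v_1 < v_2 < v_3 < v_4. Listing each simplex with vertices in this order, K has dimension 1 with simplices:

  0-simplices (5): [v_0], [v_1], [v_2], [v_3], [v_4]
  1-simplices (5): [v_0,v_1], [v_0,v_4], [v_1,v_3], [v_2,v_3], [v_2,v_4]

so the chain groups are C_0 ≅ Z^5, C_1 ≅ Z^5.

∂_1: C_1 → C_0 is given by ∂[p,q] = [q] − [p]. For instance
  ∂[v_2,v_3] = [v_3] − [v_2].
The 5×5 boundary matrix has rank 4 and Smith normal form diag(1,1,1,1).

Computing H_k = (kernel of ∂_k) / (image of ∂_{k+1}):

  H_1: rank ker ∂_1 − rank ∂_2 = (5 − 4) − 0 = 1, and there is no ∂_2, so H_1 ≅ Z.

(K is a triangulation of the circle S^1.)

H_1 = Z.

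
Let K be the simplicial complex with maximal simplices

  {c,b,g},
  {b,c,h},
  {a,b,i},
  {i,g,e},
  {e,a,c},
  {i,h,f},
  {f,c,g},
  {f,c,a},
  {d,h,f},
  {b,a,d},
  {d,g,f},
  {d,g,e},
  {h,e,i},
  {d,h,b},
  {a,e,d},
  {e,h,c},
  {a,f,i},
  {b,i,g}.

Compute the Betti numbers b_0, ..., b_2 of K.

b_0 = 1, b_1 = 2, b_2 = 1.

Fix the vertex order a < b < c < d < e < f < g < h < i and write every simplex with vertices in increasing order. Then dim K = 2 and the simplices of K are:

  0-simplices (9): a, b, c, d, e, f, g, h, i
  1-simplices (27): ab, ac, ad, ae, af, ai, bc, bd, bg, bh, bi, ce, cf, cg, ch, de, df, dg, dh, eg, eh, ei, fg, fh, fi, gi, hi
  2-simplices (18): abd, abi, ace, acf, ade, afi, bcg, bch, bdh, bgi, ceh, cfg, deg, dfg, dfh, egi, ehi, fhi

Hence C_0 ≅ Z^9, C_1 ≅ Z^27, C_2 ≅ Z^18.

∂_1: C_1 → C_0 maps an edge to its endpoints' difference, ∂[p,q] = q − p. For instance
  ∂fg = g − f.
The 9×27 boundary matrix has rank 8 and Smith normal form diag(1,1,1,1,1,1,1,1).

The boundary map ∂_2: C_2 → C_1 maps a triangle to the signed sum of its edges. For instance
  ∂dfh = fh − dh + df,
  ∂ehi = hi − ei + eh.
This gives a 27×18 integer matrix of rank 17; reducing to Smith normal form yields diagonal entries (1,1,1,1,1,1,1,1,1,1,1,1,1,1,1,1,1).

Computing H_k = (kernel of ∂_k) / (image of ∂_{k+1}):

  H_0: rank C_0 − rank ∂_1 = 9 − 8 = 1, and the invariant factors of ∂_1 are all 1, so H_0 ≅ Z.
  H_1: rank ker ∂_1 − rank ∂_2 = (27 − 8) − 17 = 2, and the invariant factors of ∂_2 are all 1, so H_1 ≅ Z^2.
  H_2: rank ker ∂_2 − rank ∂_3 = (18 − 17) − 0 = 1, and there is no ∂_3, so H_2 ≅ Z.

(K is a triangulation of the torus T^2.)

Hence the Betti numbers are b_0 = 1, b_1 = 2, b_2 = 1.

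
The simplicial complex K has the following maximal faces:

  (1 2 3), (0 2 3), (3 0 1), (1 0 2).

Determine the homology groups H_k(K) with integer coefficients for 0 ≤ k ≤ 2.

H_0 = Z,  H_1 = 0,  H_2 = Z.

We work with the vertex ordering 0 < 1 < 2 < 3. The simplices of K, each written with vertices in increasing order, are:

  0-simplices (4): [0], [1], [2], [3]
  1-simplices (6): [0,1], [0,2], [0,3], [1,2], [1,3], [2,3]
  2-simplices (4): [0,1,2], [0,1,3], [0,2,3], [1,2,3]

giving chain groups C_0 ≅ Z^4, C_1 ≅ Z^6, C_2 ≅ Z^4.

Boundary ∂_1: C_1 → C_0 maps an edge to its endpoints' difference, ∂[p,q] = q − p.
This gives a 4×6 integer matrix of rank 3; reducing to Smith normal form yields diagonal entries (1,1,1).

Boundary ∂_2: C_2 → C_1 maps a triangle to the signed sum of its edges. For instance
  ∂[0,1,2] = [1,2] − [0,2] + [0,1],
  ∂[1,2,3] = [2,3] − [1,3] + [1,2].
The 6×4 boundary matrix has rank 3 and Smith normal form diag(1,1,1).

Now H_k = ker ∂_k / im ∂_{k+1}, so:

  H_0: rank C_0 − rank ∂_1 = 4 − 3 = 1, and the invariant factors of ∂_1 are all 1, so H_0 = Z.
  H_1: rank ker ∂_1 − rank ∂_2 = (6 − 3) − 3 = 0, and the invariant factors of ∂_2 are all 1, so H_1 = 0.
  H_2: rank ker ∂_2 − rank ∂_3 = (4 − 3) − 0 = 1, and there is no ∂_3, so H_2 = Z.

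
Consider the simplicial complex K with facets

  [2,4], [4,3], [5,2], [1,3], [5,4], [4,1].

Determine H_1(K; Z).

Take the total order 1 < 2 < 3 < 4 < 5 on the vertex set. Then K (dimension 1) consists of the simplices:

  0-simplices (5): [1], [2], [3], [4], [5]
  1-simplices (6): [1,3], [1,4], [2,4], [2,5], [3,4], [4,5]

Hence C_0 ≅ Z^5, C_1 ≅ Z^6.

The boundary map ∂_1: C_1 → C_0 sends each edge [p,q] (with p < q) to q − p. For instance
  ∂[2,4] = [4] − [2].
This gives a 5×6 integer matrix of rank 4; reducing to Smith normal form yields diagonal entries (1,1,1,1).

Computing H_k = (kernel of ∂_k) / (image of ∂_{k+1}):

  H_1: rank ker ∂_1 − rank ∂_2 = (6 − 4) − 0 = 2, and there is no ∂_2, so H_1 ≅ Z^2.

H_1 = Z^2.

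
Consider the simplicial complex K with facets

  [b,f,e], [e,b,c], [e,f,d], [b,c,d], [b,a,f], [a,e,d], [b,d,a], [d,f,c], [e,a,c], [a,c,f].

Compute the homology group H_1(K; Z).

Fix the vertex order a < b < c < d < e < f and write every simplex with vertices in increasing order. Then dim K = 2 and the simplices of K are:

  0-simplices (6): a, b, c, d, e, f
  1-simplices (15): ab, ac, ad, ae, af, bc, bd, be, bf, cd, ce, cf, de, df, ef
  2-simplices (10): abd, abf, ace, acf, ade, bcd, bce, bef, cdf, def

so the chain groups are C_0 ≅ Z^6, C_1 ≅ Z^15, C_2 ≅ Z^10.

∂_1: C_1 → C_0 sends each edge [p,q] (with p < q) to q − p. For instance
  ∂af = f − a.
This gives a 6×15 integer matrix of rank 5; reducing to Smith normal form yields diagonal entries (1,1,1,1,1).

Boundary ∂_2: C_2 → C_1 sends each 2-simplex [p,q,r] to [q,r] − [p,r] + [p,q]. For instance
  ∂bce = ce − be + bc,
  ∂cdf = df − cf + cd.
This gives a 15×10 integer matrix of rank 10; reducing to Smith normal form yields diagonal entries (1,1,1,1,1,1,1,1,1,2).

Computing H_k = (kernel of ∂_k) / (image of ∂_{k+1}):

  H_1: rank ker ∂_1 − rank ∂_2 = (15 − 5) − 10 = 0, and ∂_2 has invariant factor 2 > 1, so H_1 ≅ Z_2.

(K is a triangulation of the real projective plane RP^2.)

H_1 ≅ Z_2.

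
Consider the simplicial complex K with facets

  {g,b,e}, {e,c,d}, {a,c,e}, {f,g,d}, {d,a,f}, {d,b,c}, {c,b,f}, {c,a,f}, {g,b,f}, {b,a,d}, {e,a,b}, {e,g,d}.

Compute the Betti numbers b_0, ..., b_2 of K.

b_0 = 1, b_1 = 0, b_2 = 0.

We work with the vertex ordering a < b < c < d < e < f < g. The simplices of K, each written with vertices in increasing order, are:

  0-simplices (7): a, b, c, d, e, f, g
  1-simplices (18): ab, ac, ad, ae, af, bc, bd, be, bf, bg, cd, ce, cf, de, df, dg, eg, fg
  2-simplices (12): abd, abe, ace, acf, adf, bcd, bcf, beg, bfg, cde, deg, dfg

giving chain groups C_0 ≅ Z^7, C_1 ≅ Z^18, C_2 ≅ Z^12.

Boundary ∂_1: C_1 → C_0 is given by ∂[p,q] = [q] − [p].
As a 7×18 matrix over Z this has rank 6, with invariant factors (1,1,1,1,1,1).

Boundary ∂_2: C_2 → C_1 maps a triangle to the signed sum of its edges. For instance
  ∂dfg = fg − dg + df,
  ∂beg = eg − bg + be.
The resulting 18×12 matrix has rank 12, and its Smith normal form has invariant factors (1,1,1,1,1,1,1,1,1,1,1,2).

Computing H_k = (kernel of ∂_k) / (image of ∂_{k+1}):

  H_0: rank C_0 − rank ∂_1 = 7 − 6 = 1, and the invariant factors of ∂_1 are all 1, so H_0 ≅ Z.
  H_1: rank ker ∂_1 − rank ∂_2 = (18 − 6) − 12 = 0, and ∂_2 has invariant factor 2 > 1, so H_1 ≅ Z_2.
  H_2: rank ker ∂_2 − rank ∂_3 = (12 − 12) − 0 = 0, and there is no ∂_3, so H_2 ≅ 0.

(K is a triangulation of the real projective plane RP^2.)

Hence the Betti numbers are b_0 = 1, b_1 = 0, b_2 = 0.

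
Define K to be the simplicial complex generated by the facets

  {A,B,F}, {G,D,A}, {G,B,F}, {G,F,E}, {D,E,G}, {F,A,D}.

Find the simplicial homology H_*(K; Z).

K has 6 vertices, 12 edges, 6 triangles.
rank ∂_0 = 0, rank ∂_1 = 5 ⇒ b_0 = 6 − 0 − 5 = 1; all invariant factors of ∂_1 are 1 so no torsion. So H_0 ≅ Z.
rank ∂_1 = 5, rank ∂_2 = 6 ⇒ b_1 = 12 − 5 − 6 = 1; all invariant factors of ∂_2 are 1 so no torsion. So H_1 ≅ Z.
rank ∂_2 = 6, rank ∂_3 = 0 ⇒ b_2 = 6 − 6 − 0 = 0. So H_2 ≅ 0.

H_0 = Z,  H_1 = Z,  H_2 = 0.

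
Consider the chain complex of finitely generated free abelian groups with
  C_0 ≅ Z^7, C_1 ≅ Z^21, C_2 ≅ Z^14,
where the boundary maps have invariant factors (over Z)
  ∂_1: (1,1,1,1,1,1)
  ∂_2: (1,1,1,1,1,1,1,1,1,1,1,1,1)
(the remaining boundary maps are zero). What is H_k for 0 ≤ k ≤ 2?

H_0: b_0 = 7 − 0 − 6 = 1; torsion from ∂_1 factors > 1: none. So H_0 = Z.
H_1: b_1 = 21 − 6 − 13 = 2; torsion from ∂_2 factors > 1: none. So H_1 = Z^2.
H_2: b_2 = 14 − 13 − 0 = 1; torsion from ∂_3 factors > 1: none. So H_2 = Z.

H_0 = Z,  H_1 = Z^2,  H_2 = Z.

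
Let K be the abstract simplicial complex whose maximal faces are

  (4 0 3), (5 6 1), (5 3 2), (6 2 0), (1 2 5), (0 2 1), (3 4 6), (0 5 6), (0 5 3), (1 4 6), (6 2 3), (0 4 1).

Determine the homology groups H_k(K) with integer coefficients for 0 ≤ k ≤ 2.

Order the vertices as 0 < 1 < 2 < 3 < 4 < 5 < 6. Listing each simplex with vertices in this order, K has dimension 2 with simplices:

  0-simplices (7): [0], [1], [2], [3], [4], [5], [6]
  1-simplices (18): [0,1], [0,2], [0,3], [0,4], [0,5], [0,6], [1,2], [1,4], [1,5], [1,6], [2,3], [2,5], [2,6], [3,4], [3,5], [3,6], [4,6], [5,6]
  2-simplices (12): [0,1,2], [0,1,4], [0,2,6], [0,3,4], [0,3,5], [0,5,6], [1,2,5], [1,4,6], [1,5,6], [2,3,5], [2,3,6], [3,4,6]

giving chain groups C_0 ≅ Z^7, C_1 ≅ Z^18, C_2 ≅ Z^12.

The boundary map ∂_1: C_1 → C_0 maps an edge to its endpoints' difference, ∂[p,q] = q − p. For instance
  ∂[3,4] = [4] − [3].
The 7×18 boundary matrix has rank 6 and Smith normal form diag(1,1,1,1,1,1).

∂_2: C_2 → C_1 maps a triangle to the signed sum of its edges. For instance
  ∂[1,4,6] = [4,6] − [1,6] + [1,4],
  ∂[1,5,6] = [5,6] − [1,6] + [1,5].
This gives a 18×12 integer matrix of rank 12; reducing to Smith normal form yields diagonal entries (1,1,1,1,1,1,1,1,1,1,1,2).

Reading off H_k = ker ∂_k / im ∂_{k+1}:

  H_0: rank C_0 − rank ∂_1 = 7 − 6 = 1, and the invariant factors of ∂_1 are all 1, so H_0 ≅ Z.
  H_1: rank ker ∂_1 − rank ∂_2 = (18 − 6) − 12 = 0, and ∂_2 has invariant factor 2 > 1, so H_1 ≅ Z/2.
  H_2: rank ker ∂_2 − rank ∂_3 = (12 − 12) − 0 = 0, and there is no ∂_3, so H_2 ≅ 0.

H_0 ≅ Z,  H_1 ≅ Z/2,  H_2 = 0.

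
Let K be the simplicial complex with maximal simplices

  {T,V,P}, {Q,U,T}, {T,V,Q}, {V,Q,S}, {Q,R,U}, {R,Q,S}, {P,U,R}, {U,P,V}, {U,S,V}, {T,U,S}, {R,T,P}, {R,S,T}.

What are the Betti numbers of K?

b_0 = 1, b_1 = 0, b_2 = 0.

Fix the vertex order P < Q < R < S < T < U < V and write every simplex with vertices in increasing order. Then dim K = 2 and the simplices of K are:

  0-simplices (7): P, Q, R, S, T, U, V
  1-simplices (18): PR, PT, PU, PV, QR, QS, QT, QU, QV, RS, RT, RU, ST, SU, SV, TU, TV, UV
  2-simplices (12): PRT, PRU, PTV, PUV, QRS, QRU, QSV, QTU, QTV, RST, STU, SUV

Hence C_0 ≅ Z^7, C_1 ≅ Z^18, C_2 ≅ Z^12.

The boundary map ∂_1: C_1 → C_0 is given by ∂[p,q] = [q] − [p].
This gives a 7×18 integer matrix of rank 6; reducing to Smith normal form yields diagonal entries (1,1,1,1,1,1).

∂_2: C_2 → C_1 acts by ∂[p,q,r] = [q,r] − [p,r] + [p,q]. For instance
  ∂QTV = TV − QV + QT,
  ∂QRS = RS − QS + QR.
As a 18×12 matrix over Z this has rank 12, with invariant factors (1,1,1,1,1,1,1,1,1,1,1,2).

Reading off H_k = ker ∂_k / im ∂_{k+1}:

  H_0: rank C_0 − rank ∂_1 = 7 − 6 = 1, and the invariant factors of ∂_1 are all 1, so H_0 ≅ Z.
  H_1: rank ker ∂_1 − rank ∂_2 = (18 − 6) − 12 = 0, and ∂_2 has invariant factor 2 > 1, so H_1 ≅ Z_2.
  H_2: rank ker ∂_2 − rank ∂_3 = (12 − 12) − 0 = 0, and there is no ∂_3, so H_2 ≅ 0.

As a check, the Euler characteristic is 7 − 18 + 12 = 1, which agrees with 1 − 0 + 0 = 1.
(K is a triangulation of the real projective plane RP^2.)

Hence the Betti numbers are b_0 = 1, b_1 = 0, b_2 = 0.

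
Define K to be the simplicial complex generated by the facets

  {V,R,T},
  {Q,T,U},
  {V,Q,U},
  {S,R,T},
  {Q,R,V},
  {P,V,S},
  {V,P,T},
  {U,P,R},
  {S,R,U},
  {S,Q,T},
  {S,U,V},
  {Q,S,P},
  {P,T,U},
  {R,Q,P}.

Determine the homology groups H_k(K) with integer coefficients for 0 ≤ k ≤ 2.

H_0 = Z,  H_1 = Z^2,  H_2 = Z.

We work with the vertex ordering P < Q < R < S < T < U < V. The simplices of K, each written with vertices in increasing order, are:

  0-simplices (7): P, Q, R, S, T, U, V
  1-simplices (21): PQ, PR, PS, PT, PU, PV, QR, QS, QT, QU, QV, RS, RT, RU, RV, ST, SU, SV, TU, TV, UV
  2-simplices (14): PQR, PQS, PRU, PSV, PTU, PTV, QRV, QST, QTU, QUV, RST, RSU, RTV, SUV

Hence C_0 ≅ Z^7, C_1 ≅ Z^21, C_2 ≅ Z^14.

∂_1: C_1 → C_0 is given by ∂[p,q] = [q] − [p].
As a 7×21 matrix over Z this has rank 6, with invariant factors (1,1,1,1,1,1).

The boundary map ∂_2: C_2 → C_1 maps a triangle to the signed sum of its edges. For instance
  ∂QUV = UV − QV + QU,
  ∂PRU = RU − PU + PR.
The resulting 21×14 matrix has rank 13, and its Smith normal form has invariant factors (1,1,1,1,1,1,1,1,1,1,1,1,1).

Reading off H_k = ker ∂_k / im ∂_{k+1}:

  H_0: rank C_0 − rank ∂_1 = 7 − 6 = 1, and the invariant factors of ∂_1 are all 1, so H_0 = Z.
  H_1: rank ker ∂_1 − rank ∂_2 = (21 − 6) − 13 = 2, and the invariant factors of ∂_2 are all 1, so H_1 = Z^2.
  H_2: rank ker ∂_2 − rank ∂_3 = (14 − 13) − 0 = 1, and there is no ∂_3, so H_2 = Z.

As a check, the Euler characteristic is 7 − 21 + 14 = 0, which agrees with 1 − 2 + 1 = 0.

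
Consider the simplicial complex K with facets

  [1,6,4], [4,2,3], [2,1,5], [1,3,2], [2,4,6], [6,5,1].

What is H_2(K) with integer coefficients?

H_2 ≅ 0.

K has 6 vertices, 12 edges, 6 triangles.
rank ∂_2 = 6, rank ∂_3 = 0 ⇒ b_2 = 6 − 6 − 0 = 0. So H_2 ≅ 0.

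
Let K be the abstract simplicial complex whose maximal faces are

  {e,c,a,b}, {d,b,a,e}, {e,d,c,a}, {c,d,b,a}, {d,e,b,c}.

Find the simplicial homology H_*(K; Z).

Order the vertices as a < b < c < d < e. Listing each simplex with vertices in this order, K has dimension 3 with simplices:

  0-simplices (5): a, b, c, d, e
  1-simplices (10): ab, ac, ad, ae, bc, bd, be, cd, ce, de
  2-simplices (10): abc, abd, abe, acd, ace, ade, bcd, bce, bde, cde
  3-simplices (5): abcd, abce, abde, acde, bcde

Hence C_0 ≅ Z^5, C_1 ≅ Z^10, C_2 ≅ Z^10, C_3 ≅ Z^5.

The boundary map ∂_1: C_1 → C_0 is given by ∂[p,q] = [q] − [p].
This gives a 5×10 integer matrix of rank 4; reducing to Smith normal form yields diagonal entries (1,1,1,1).

The boundary map ∂_2: C_2 → C_1 acts by ∂[p,q,r] = [q,r] − [p,r] + [p,q]. For instance
  ∂ace = ce − ae + ac,
  ∂abc = bc − ac + ab.
This gives a 10×10 integer matrix of rank 6; reducing to Smith normal form yields diagonal entries (1,1,1,1,1,1).

Boundary ∂_3: C_3 → C_2 sends each 3-simplex σ to the alternating sum Σ_i (−1)^i (σ with its i-th vertex removed). For instance
  ∂abce = bce − ace + abe − abc,
  ∂bcde = cde − bde + bce − bcd.
The resulting 10×5 matrix has rank 4, and its Smith normal form has invariant factors (1,1,1,1).

Computing H_k = (kernel of ∂_k) / (image of ∂_{k+1}):

  H_0: rank C_0 − rank ∂_1 = 5 − 4 = 1, and the invariant factors of ∂_1 are all 1, so H_0 = Z.
  H_1: rank ker ∂_1 − rank ∂_2 = (10 − 4) − 6 = 0, and the invariant factors of ∂_2 are all 1, so H_1 = 0.
  H_2: rank ker ∂_2 − rank ∂_3 = (10 − 6) − 4 = 0, and the invariant factors of ∂_3 are all 1, so H_2 = 0.
  H_3: rank ker ∂_3 − rank ∂_4 = (5 − 4) − 0 = 1, and there is no ∂_4, so H_3 = Z.

As a check, the Euler characteristic is 5 − 10 + 10 − 5 = 0, which agrees with 1 − 0 + 0 − 1 = 0.

H_0 ≅ Z,  H_1 = 0,  H_2 = 0,  H_3 ≅ Z.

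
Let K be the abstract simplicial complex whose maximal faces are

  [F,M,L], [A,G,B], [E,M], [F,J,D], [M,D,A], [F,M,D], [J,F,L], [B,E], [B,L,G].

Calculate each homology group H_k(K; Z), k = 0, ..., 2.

H_0 = Z,  H_1 = Z^2,  H_2 = 0.

Order the vertices as A < B < D < E < F < G < J < L < M. Listing each simplex with vertices in this order, K has dimension 2 with simplices:

  0-simplices (9): A, B, D, E, F, G, J, L, M
  1-simplices (17): AB, AD, AG, AM, BE, BG, BL, DF, DJ, DM, EM, FJ, FL, FM, GL, JL, LM
  2-simplices (7): ABG, ADM, BGL, DFJ, DFM, FJL, FLM

giving chain groups C_0 ≅ Z^9, C_1 ≅ Z^17, C_2 ≅ Z^7.

∂_1: C_1 → C_0 sends each edge [p,q] (with p < q) to q − p. For instance
  ∂DM = M − D.
The 9×17 boundary matrix has rank 8 and Smith normal form diag(1,1,1,1,1,1,1,1).

∂_2: C_2 → C_1 acts by ∂[p,q,r] = [q,r] − [p,r] + [p,q]. For instance
  ∂DFJ = FJ − DJ + DF,
  ∂FLM = LM − FM + FL.
The 17×7 boundary matrix has rank 7 and Smith normal form diag(1,1,1,1,1,1,1).

Computing H_k = (kernel of ∂_k) / (image of ∂_{k+1}):

  H_0: rank C_0 − rank ∂_1 = 9 − 8 = 1, and the invariant factors of ∂_1 are all 1, so H_0 = Z.
  H_1: rank ker ∂_1 − rank ∂_2 = (17 − 8) − 7 = 2, and the invariant factors of ∂_2 are all 1, so H_1 = Z^2.
  H_2: rank ker ∂_2 − rank ∂_3 = (7 − 7) − 0 = 0, and there is no ∂_3, so H_2 = 0.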